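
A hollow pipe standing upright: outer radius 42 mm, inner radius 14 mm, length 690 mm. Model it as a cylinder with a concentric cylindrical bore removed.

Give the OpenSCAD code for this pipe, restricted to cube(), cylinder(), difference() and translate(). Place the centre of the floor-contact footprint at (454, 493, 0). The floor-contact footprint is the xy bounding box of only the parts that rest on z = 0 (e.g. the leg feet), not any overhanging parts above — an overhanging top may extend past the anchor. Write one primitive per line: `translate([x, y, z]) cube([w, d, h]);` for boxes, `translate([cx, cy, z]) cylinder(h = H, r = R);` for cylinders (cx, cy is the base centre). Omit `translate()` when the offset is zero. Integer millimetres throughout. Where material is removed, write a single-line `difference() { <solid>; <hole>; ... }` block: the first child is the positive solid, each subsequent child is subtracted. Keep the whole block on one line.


difference() { translate([454, 493, 0]) cylinder(h = 690, r = 42); translate([454, 493, 0]) cylinder(h = 690, r = 14); }


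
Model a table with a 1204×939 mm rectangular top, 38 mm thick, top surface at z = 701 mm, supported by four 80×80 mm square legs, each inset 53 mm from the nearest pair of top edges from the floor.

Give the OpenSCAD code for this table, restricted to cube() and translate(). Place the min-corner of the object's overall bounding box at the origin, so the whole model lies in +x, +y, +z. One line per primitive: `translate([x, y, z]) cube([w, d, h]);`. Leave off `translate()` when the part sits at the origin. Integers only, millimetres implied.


// leg_h = 701 - 38 = 663
translate([0, 0, 663]) cube([1204, 939, 38]);
translate([53, 53, 0]) cube([80, 80, 663]);
translate([1071, 53, 0]) cube([80, 80, 663]);
translate([53, 806, 0]) cube([80, 80, 663]);
translate([1071, 806, 0]) cube([80, 80, 663]);


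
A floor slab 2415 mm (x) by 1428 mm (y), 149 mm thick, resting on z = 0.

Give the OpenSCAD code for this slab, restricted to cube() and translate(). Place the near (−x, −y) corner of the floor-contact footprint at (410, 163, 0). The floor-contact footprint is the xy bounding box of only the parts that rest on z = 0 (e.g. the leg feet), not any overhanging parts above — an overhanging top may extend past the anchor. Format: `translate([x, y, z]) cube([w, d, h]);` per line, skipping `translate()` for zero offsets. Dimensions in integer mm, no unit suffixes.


translate([410, 163, 0]) cube([2415, 1428, 149]);


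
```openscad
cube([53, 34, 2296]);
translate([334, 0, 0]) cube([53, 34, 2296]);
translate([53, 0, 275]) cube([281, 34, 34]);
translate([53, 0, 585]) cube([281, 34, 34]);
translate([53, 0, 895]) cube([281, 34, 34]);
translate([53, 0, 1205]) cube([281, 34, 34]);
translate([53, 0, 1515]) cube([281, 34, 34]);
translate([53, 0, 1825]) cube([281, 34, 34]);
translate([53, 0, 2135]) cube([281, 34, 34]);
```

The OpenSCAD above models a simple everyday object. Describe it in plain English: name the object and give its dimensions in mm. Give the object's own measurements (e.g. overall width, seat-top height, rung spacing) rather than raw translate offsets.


A straight ladder. Two 53×34 mm vertical rails, 2296 mm tall, stand 387 mm apart (outside-to-outside) with their front faces coplanar on the −y side. 7 rungs, each 34 mm deep and 34 mm tall, span between the inner faces of the rails, front faces flush with the rails. The lowest rung's underside is at z = 275 mm and rungs are spaced 310 mm apart (underside to underside).


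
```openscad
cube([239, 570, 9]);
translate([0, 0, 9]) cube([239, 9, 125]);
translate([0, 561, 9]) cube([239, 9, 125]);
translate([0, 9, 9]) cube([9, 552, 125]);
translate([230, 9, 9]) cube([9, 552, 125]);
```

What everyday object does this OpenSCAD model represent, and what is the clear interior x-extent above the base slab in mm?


An open box. The internal width is 221 mm.

A 239×570 base slab with four walls standing on it — an open box. The base is 239 mm wide and the walls are 9 mm thick, so the internal width is 239 − 2 × 9 = 221 mm.


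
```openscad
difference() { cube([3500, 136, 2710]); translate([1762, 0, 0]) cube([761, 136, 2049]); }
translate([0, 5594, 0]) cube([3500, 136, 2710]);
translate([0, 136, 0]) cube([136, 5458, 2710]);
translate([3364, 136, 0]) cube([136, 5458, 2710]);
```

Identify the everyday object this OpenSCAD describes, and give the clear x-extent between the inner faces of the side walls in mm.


A single room. The interior width is 3228 mm.

Four walls enclosing a rectangle with a door in the front wall — a room. Outside width 3500 minus two 136 mm walls gives 3228 mm.


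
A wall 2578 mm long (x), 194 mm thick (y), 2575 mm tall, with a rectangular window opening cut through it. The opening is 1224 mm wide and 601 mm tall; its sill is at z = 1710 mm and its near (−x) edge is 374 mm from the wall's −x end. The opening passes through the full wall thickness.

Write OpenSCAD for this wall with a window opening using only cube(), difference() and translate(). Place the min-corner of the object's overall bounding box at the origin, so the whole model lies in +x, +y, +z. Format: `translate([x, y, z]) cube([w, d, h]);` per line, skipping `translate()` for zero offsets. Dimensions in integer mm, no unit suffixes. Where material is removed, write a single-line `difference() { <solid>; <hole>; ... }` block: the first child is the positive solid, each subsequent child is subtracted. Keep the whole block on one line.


difference() { cube([2578, 194, 2575]); translate([374, 0, 1710]) cube([1224, 194, 601]); }


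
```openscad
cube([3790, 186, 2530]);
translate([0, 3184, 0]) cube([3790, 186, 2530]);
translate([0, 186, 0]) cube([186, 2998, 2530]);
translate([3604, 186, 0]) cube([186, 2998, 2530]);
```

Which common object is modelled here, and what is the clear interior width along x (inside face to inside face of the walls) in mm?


A house (or room) frame. The interior width is 3418 mm.

Four 2530 mm walls enclosing a rectangle with no floor or roof — a room or house frame. Outside width is 3790 mm and wall thickness is 186 mm, so the interior width is 3790 − 2 × 186 = 3418 mm.


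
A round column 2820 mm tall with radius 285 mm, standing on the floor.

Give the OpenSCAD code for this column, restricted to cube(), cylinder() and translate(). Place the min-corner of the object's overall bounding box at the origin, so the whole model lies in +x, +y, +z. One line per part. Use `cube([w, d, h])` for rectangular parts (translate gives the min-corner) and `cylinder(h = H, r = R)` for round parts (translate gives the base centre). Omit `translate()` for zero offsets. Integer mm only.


translate([285, 285, 0]) cylinder(h = 2820, r = 285);


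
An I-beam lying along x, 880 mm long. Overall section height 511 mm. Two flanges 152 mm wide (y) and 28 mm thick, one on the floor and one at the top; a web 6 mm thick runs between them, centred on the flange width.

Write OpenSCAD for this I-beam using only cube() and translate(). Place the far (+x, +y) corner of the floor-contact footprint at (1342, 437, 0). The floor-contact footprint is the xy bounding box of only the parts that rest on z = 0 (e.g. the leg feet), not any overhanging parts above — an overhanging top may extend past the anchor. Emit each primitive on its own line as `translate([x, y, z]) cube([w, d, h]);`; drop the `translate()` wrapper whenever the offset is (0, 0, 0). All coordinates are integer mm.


translate([462, 285, 0]) cube([880, 152, 28]);
translate([462, 358, 28]) cube([880, 6, 455]);
translate([462, 285, 483]) cube([880, 152, 28]);


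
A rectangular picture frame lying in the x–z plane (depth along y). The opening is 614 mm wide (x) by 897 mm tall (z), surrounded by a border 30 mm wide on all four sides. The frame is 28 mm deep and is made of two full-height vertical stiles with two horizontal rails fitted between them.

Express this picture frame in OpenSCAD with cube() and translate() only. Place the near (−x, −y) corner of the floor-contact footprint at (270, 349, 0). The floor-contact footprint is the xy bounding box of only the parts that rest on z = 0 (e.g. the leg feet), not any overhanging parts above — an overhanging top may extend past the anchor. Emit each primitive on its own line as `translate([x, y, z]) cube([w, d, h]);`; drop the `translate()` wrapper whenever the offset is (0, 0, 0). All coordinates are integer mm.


translate([270, 349, 0]) cube([30, 28, 957]);
translate([914, 349, 0]) cube([30, 28, 957]);
translate([300, 349, 0]) cube([614, 28, 30]);
translate([300, 349, 927]) cube([614, 28, 30]);


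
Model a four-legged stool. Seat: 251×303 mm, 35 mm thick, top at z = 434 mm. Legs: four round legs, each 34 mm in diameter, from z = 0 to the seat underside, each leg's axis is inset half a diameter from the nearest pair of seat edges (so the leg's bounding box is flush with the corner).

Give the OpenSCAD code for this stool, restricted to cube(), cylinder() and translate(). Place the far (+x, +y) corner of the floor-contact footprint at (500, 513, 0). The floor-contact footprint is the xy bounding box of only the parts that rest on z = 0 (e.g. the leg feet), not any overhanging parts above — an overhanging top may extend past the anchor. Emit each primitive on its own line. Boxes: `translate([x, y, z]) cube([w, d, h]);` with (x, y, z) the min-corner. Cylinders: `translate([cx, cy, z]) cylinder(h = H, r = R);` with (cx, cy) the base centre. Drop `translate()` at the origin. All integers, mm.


// leg_h = 434 - 35 = 399
translate([249, 210, 399]) cube([251, 303, 35]);
translate([266, 227, 0]) cylinder(h = 399, r = 17);
translate([483, 227, 0]) cylinder(h = 399, r = 17);
translate([266, 496, 0]) cylinder(h = 399, r = 17);
translate([483, 496, 0]) cylinder(h = 399, r = 17);


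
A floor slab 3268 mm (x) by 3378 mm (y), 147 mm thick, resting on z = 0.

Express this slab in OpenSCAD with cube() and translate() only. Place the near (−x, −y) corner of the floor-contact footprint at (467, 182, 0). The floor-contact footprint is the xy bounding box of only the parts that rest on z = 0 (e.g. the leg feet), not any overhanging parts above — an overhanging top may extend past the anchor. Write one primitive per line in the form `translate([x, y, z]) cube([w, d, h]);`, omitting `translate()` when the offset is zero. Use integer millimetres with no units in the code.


translate([467, 182, 0]) cube([3268, 3378, 147]);


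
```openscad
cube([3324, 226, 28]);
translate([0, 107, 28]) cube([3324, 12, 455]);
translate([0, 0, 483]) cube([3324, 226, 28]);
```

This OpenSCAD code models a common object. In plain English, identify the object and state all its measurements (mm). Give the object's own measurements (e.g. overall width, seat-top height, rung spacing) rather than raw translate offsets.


An I-beam lying along x, 3324 mm long. Overall section height 511 mm. Two flanges 226 mm wide (y) and 28 mm thick, one on the floor and one at the top; a web 12 mm thick runs between them, centred on the flange width.


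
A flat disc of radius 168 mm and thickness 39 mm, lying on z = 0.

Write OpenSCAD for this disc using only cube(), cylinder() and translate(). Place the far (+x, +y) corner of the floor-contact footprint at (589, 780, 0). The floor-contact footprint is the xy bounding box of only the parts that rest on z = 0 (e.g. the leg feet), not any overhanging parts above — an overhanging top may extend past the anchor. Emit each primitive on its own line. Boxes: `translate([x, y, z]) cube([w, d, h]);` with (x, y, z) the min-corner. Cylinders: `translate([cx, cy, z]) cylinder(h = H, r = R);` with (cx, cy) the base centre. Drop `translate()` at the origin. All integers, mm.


translate([421, 612, 0]) cylinder(h = 39, r = 168);


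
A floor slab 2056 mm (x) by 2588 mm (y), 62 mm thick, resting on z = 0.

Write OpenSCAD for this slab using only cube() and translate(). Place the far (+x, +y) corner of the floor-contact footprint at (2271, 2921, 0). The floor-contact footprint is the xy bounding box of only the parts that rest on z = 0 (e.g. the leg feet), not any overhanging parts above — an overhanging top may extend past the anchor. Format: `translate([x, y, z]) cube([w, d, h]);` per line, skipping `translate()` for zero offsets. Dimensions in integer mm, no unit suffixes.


translate([215, 333, 0]) cube([2056, 2588, 62]);


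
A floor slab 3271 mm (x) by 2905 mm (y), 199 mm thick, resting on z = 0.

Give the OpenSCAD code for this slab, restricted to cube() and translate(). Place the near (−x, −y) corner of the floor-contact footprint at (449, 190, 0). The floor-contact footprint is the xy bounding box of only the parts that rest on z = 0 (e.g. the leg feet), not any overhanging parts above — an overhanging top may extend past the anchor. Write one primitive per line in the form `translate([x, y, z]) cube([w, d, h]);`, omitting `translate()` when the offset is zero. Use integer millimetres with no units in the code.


translate([449, 190, 0]) cube([3271, 2905, 199]);


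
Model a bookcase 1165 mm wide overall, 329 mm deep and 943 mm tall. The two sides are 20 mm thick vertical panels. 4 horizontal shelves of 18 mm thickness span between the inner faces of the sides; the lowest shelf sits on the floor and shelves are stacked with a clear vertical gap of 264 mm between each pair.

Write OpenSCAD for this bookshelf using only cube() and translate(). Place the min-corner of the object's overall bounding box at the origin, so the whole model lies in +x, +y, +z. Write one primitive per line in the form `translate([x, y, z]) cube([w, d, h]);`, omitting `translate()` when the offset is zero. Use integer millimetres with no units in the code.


cube([20, 329, 943]);
translate([1145, 0, 0]) cube([20, 329, 943]);
translate([20, 0, 0]) cube([1125, 329, 18]);
translate([20, 0, 282]) cube([1125, 329, 18]);
translate([20, 0, 564]) cube([1125, 329, 18]);
translate([20, 0, 846]) cube([1125, 329, 18]);


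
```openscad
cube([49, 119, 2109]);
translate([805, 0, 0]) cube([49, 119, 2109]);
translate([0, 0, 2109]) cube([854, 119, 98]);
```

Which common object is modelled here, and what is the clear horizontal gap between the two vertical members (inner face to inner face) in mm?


A door frame. The clear opening width is 756 mm.

Two 2109 mm tall posts with a header on top — a door frame. The left jamb is 49 mm wide at x = 0; the right jamb starts at x = 805. The clear opening is 805 − 49 = 756 mm.


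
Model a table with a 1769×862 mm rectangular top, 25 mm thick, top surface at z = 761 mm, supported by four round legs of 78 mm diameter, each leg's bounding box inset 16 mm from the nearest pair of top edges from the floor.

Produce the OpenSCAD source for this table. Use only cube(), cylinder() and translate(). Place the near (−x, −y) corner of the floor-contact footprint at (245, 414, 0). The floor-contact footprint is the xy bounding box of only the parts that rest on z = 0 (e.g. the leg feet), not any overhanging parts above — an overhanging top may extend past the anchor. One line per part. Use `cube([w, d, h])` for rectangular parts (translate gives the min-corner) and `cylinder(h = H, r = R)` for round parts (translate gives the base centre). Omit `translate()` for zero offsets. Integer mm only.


// leg_h = 761 - 25 = 736
translate([229, 398, 736]) cube([1769, 862, 25]);
translate([284, 453, 0]) cylinder(h = 736, r = 39);
translate([1943, 453, 0]) cylinder(h = 736, r = 39);
translate([284, 1205, 0]) cylinder(h = 736, r = 39);
translate([1943, 1205, 0]) cylinder(h = 736, r = 39);


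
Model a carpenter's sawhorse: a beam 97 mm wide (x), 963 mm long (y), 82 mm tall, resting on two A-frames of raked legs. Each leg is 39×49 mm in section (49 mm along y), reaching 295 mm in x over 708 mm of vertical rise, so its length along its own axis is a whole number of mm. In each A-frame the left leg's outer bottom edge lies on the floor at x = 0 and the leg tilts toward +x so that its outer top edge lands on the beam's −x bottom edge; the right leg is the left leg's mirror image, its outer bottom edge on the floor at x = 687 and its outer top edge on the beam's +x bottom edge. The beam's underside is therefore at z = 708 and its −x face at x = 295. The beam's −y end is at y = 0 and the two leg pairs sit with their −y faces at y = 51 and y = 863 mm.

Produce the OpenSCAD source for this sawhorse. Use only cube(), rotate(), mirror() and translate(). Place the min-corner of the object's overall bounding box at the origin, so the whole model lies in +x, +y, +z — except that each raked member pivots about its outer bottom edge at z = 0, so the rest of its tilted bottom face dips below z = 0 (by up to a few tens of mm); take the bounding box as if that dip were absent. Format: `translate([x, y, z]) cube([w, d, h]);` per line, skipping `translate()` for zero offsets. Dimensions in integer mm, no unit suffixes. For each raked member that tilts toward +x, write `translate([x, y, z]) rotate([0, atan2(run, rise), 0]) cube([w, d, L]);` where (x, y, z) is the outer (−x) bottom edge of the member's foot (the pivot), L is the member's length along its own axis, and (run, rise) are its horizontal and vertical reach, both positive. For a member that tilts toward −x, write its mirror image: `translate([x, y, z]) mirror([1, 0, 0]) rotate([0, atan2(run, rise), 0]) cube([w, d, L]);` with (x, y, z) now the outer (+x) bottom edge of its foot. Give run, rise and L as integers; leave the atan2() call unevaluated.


translate([295, 0, 708]) cube([97, 963, 82]);
translate([0, 51, 0]) rotate([0, atan2(295, 708), 0]) cube([39, 49, 767]);
translate([687, 51, 0]) mirror([1, 0, 0]) rotate([0, atan2(295, 708), 0]) cube([39, 49, 767]);
translate([0, 863, 0]) rotate([0, atan2(295, 708), 0]) cube([39, 49, 767]);
translate([687, 863, 0]) mirror([1, 0, 0]) rotate([0, atan2(295, 708), 0]) cube([39, 49, 767]);


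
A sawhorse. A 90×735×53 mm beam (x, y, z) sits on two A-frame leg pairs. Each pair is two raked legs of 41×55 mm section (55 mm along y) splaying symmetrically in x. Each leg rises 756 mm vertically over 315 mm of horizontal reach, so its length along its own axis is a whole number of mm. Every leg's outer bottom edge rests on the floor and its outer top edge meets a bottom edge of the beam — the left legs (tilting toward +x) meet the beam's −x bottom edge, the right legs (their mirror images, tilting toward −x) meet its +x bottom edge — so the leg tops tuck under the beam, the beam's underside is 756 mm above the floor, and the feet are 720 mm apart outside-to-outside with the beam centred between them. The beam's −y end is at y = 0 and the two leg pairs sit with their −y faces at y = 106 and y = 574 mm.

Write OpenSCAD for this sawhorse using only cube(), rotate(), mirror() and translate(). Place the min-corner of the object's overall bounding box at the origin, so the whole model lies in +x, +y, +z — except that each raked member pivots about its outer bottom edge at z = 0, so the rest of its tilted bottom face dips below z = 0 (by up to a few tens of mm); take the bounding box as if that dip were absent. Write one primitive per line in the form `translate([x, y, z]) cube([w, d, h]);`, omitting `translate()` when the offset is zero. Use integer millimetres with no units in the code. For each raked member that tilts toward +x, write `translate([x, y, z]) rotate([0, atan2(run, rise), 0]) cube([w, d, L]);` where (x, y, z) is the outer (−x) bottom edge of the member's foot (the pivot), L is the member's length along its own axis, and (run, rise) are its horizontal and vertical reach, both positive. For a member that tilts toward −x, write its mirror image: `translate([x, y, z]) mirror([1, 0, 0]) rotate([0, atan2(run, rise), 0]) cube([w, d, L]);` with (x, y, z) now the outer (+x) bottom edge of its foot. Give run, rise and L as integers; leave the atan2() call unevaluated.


// leg length = √(315² + 756²) = 819
// right-leg outer foot x = 2·315 + 90 = 720
// beam min-corner = (315, 0, 756)
translate([315, 0, 756]) cube([90, 735, 53]);
translate([0, 106, 0]) rotate([0, atan2(315, 756), 0]) cube([41, 55, 819]);
translate([720, 106, 0]) mirror([1, 0, 0]) rotate([0, atan2(315, 756), 0]) cube([41, 55, 819]);
translate([0, 574, 0]) rotate([0, atan2(315, 756), 0]) cube([41, 55, 819]);
translate([720, 574, 0]) mirror([1, 0, 0]) rotate([0, atan2(315, 756), 0]) cube([41, 55, 819]);


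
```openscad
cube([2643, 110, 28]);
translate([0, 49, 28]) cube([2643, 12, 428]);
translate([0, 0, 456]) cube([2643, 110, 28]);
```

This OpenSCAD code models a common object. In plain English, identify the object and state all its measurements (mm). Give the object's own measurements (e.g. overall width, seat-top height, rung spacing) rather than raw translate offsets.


An I-beam lying along x, 2643 mm long. Overall section height 484 mm. Two flanges 110 mm wide (y) and 28 mm thick, one on the floor and one at the top; a web 12 mm thick runs between them, centred on the flange width.


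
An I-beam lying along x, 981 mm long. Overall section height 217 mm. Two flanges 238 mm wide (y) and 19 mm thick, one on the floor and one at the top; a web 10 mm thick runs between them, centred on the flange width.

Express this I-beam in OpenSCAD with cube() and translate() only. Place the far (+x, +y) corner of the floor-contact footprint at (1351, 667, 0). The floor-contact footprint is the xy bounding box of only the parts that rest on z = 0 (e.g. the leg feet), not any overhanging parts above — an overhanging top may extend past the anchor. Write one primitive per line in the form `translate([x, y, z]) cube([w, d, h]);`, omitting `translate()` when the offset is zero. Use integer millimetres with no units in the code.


translate([370, 429, 0]) cube([981, 238, 19]);
translate([370, 543, 19]) cube([981, 10, 179]);
translate([370, 429, 198]) cube([981, 238, 19]);


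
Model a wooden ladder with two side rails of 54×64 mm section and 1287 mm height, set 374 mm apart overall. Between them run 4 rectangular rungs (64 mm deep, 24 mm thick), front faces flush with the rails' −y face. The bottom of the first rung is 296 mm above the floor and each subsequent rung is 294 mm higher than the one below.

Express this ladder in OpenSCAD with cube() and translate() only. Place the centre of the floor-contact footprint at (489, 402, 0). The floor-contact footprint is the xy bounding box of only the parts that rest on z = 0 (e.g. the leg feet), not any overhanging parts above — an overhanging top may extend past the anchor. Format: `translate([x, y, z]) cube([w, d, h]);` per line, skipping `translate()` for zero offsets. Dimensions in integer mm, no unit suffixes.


translate([302, 370, 0]) cube([54, 64, 1287]);
translate([622, 370, 0]) cube([54, 64, 1287]);
translate([356, 370, 296]) cube([266, 64, 24]);
translate([356, 370, 590]) cube([266, 64, 24]);
translate([356, 370, 884]) cube([266, 64, 24]);
translate([356, 370, 1178]) cube([266, 64, 24]);


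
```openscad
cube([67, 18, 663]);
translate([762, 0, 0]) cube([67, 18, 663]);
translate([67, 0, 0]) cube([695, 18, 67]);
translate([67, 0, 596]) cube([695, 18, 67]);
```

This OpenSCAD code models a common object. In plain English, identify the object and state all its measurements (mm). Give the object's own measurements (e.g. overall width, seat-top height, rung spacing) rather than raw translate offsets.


A rectangular picture frame lying in the x–z plane (depth along y). The opening is 695 mm wide (x) by 529 mm tall (z), surrounded by a border 67 mm wide on all four sides. The frame is 18 mm deep and is made of two full-height vertical stiles with two horizontal rails fitted between them.


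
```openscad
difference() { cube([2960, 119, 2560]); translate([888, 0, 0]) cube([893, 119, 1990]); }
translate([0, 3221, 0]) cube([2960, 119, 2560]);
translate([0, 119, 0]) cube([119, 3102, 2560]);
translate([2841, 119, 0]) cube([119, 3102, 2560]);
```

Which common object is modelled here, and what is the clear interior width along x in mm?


A single room. The interior width is 2722 mm.

Four walls enclosing a rectangle with a door in the front wall — a room. Outside width 2960 minus two 119 mm walls gives 2722 mm.


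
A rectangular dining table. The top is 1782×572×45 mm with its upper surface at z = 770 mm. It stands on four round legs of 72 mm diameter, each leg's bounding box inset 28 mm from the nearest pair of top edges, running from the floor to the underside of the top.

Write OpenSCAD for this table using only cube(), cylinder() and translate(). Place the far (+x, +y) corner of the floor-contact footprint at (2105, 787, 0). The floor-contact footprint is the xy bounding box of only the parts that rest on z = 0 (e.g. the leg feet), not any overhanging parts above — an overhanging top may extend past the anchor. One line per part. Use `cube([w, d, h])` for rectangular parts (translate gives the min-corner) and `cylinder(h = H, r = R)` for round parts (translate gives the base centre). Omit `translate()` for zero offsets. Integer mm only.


translate([351, 243, 725]) cube([1782, 572, 45]);
translate([415, 307, 0]) cylinder(h = 725, r = 36);
translate([2069, 307, 0]) cylinder(h = 725, r = 36);
translate([415, 751, 0]) cylinder(h = 725, r = 36);
translate([2069, 751, 0]) cylinder(h = 725, r = 36);


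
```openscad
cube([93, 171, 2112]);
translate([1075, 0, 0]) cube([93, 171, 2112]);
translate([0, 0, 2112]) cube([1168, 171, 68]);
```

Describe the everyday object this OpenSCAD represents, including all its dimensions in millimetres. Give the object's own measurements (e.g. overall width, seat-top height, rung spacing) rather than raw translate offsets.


A door frame. The clear opening is 982 mm wide and 2112 mm high. Two 93 mm wide jambs, 171 mm deep, stand either side of the opening from the floor to the top of the opening. A 68 mm thick head sits across the top of both jambs, spanning the full outside width of the frame.


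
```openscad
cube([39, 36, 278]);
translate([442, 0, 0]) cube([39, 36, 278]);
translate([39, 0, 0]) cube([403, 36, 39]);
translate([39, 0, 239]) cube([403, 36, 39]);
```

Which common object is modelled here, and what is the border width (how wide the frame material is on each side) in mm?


A picture frame. The border width is 39 mm.

Four thin pieces enclosing a rectangular opening — a picture frame. The two full-height stiles are 278 mm tall; the top rail sits at z = 239 and is 39 mm tall, so the border above the opening is 278 − 239 = 39 mm, matching the stile x-width.


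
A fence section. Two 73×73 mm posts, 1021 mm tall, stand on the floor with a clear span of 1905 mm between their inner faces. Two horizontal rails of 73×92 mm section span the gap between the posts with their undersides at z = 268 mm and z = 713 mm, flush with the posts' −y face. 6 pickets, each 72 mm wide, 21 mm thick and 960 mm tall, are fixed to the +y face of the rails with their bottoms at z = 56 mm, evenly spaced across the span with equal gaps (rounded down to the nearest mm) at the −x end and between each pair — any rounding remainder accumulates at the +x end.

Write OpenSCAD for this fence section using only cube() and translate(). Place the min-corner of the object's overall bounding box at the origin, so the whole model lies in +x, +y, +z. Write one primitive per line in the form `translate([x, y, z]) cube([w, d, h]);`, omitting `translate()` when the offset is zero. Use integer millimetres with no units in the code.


cube([73, 73, 1021]);
translate([1978, 0, 0]) cube([73, 73, 1021]);
translate([73, 0, 268]) cube([1905, 73, 92]);
translate([73, 0, 713]) cube([1905, 73, 92]);
translate([283, 73, 56]) cube([72, 21, 960]);
translate([565, 73, 56]) cube([72, 21, 960]);
translate([847, 73, 56]) cube([72, 21, 960]);
translate([1129, 73, 56]) cube([72, 21, 960]);
translate([1411, 73, 56]) cube([72, 21, 960]);
translate([1693, 73, 56]) cube([72, 21, 960]);


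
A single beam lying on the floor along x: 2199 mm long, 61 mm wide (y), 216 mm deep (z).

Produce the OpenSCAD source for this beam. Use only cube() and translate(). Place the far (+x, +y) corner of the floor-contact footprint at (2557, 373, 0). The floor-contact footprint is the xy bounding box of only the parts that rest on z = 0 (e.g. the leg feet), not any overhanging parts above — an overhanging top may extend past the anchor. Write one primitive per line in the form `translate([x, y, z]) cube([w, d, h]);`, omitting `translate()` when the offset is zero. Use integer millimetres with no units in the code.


translate([358, 312, 0]) cube([2199, 61, 216]);


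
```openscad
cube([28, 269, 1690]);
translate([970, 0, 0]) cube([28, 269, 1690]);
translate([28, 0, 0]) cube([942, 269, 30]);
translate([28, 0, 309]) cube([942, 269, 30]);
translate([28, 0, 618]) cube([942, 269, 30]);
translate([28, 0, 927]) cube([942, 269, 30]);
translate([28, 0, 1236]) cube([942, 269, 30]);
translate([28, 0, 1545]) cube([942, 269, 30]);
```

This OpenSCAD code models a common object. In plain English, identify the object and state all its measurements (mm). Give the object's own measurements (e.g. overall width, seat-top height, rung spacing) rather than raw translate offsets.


An open bookshelf. Two side panels, each 28 mm thick, 269 mm deep and 1690 mm tall, stand 998 mm apart (outside-to-outside). Between them sit 6 shelves, each 30 mm thick and 269 mm deep, spanning the full gap between the sides. The bottom shelf rests on the floor (its underside at z = 0) and the clear gap between one shelf's top and the next shelf's underside is 279 mm.


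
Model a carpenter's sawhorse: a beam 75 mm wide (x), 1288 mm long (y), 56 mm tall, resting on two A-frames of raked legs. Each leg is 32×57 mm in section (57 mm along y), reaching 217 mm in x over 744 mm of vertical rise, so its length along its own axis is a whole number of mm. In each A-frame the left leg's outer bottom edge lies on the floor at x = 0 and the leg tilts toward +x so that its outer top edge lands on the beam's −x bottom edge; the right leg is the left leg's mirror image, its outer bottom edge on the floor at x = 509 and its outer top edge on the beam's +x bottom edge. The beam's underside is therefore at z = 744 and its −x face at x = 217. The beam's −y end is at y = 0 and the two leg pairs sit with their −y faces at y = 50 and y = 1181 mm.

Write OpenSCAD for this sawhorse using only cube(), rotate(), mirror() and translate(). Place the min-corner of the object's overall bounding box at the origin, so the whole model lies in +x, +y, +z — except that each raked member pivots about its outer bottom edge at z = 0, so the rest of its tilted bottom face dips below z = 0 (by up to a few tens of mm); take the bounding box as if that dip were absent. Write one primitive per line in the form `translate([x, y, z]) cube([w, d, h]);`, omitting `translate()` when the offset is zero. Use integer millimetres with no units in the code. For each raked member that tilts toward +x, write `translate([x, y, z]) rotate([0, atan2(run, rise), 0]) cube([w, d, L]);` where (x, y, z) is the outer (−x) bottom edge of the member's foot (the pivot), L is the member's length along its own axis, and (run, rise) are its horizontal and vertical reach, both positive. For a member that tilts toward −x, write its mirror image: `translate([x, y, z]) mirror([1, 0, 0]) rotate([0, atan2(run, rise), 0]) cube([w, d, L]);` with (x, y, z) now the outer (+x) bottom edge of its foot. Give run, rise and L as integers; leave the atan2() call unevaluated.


translate([217, 0, 744]) cube([75, 1288, 56]);
translate([0, 50, 0]) rotate([0, atan2(217, 744), 0]) cube([32, 57, 775]);
translate([509, 50, 0]) mirror([1, 0, 0]) rotate([0, atan2(217, 744), 0]) cube([32, 57, 775]);
translate([0, 1181, 0]) rotate([0, atan2(217, 744), 0]) cube([32, 57, 775]);
translate([509, 1181, 0]) mirror([1, 0, 0]) rotate([0, atan2(217, 744), 0]) cube([32, 57, 775]);


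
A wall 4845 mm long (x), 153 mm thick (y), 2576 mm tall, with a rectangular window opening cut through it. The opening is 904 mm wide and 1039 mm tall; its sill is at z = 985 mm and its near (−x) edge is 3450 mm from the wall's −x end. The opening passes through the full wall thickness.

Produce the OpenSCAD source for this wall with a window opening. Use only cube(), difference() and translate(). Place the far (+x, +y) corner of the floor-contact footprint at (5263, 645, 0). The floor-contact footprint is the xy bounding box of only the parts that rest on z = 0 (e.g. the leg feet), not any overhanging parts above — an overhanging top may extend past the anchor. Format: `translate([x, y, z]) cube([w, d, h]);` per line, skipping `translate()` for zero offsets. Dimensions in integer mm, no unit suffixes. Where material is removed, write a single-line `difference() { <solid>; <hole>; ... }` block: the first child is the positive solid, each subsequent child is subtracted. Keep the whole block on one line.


difference() { translate([418, 492, 0]) cube([4845, 153, 2576]); translate([3868, 492, 985]) cube([904, 153, 1039]); }


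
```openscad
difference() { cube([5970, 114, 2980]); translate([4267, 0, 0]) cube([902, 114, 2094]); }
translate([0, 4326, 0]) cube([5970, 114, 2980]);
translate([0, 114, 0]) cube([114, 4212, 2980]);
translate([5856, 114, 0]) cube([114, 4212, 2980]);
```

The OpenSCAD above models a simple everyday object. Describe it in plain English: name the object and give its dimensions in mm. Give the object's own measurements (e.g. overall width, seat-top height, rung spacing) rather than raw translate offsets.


A single room: four walls, each 2980 mm tall and 114 mm thick, enclosing an outside footprint 5970×4440 mm (x × y), no floor or roof. The front and back walls (−y and +y sides) run the full x-width; the side walls fit between their inner faces. A door opening 902 mm wide and 2094 mm tall is cut through the front wall from the floor up, its −x edge 4267 mm from the wall's −x end.


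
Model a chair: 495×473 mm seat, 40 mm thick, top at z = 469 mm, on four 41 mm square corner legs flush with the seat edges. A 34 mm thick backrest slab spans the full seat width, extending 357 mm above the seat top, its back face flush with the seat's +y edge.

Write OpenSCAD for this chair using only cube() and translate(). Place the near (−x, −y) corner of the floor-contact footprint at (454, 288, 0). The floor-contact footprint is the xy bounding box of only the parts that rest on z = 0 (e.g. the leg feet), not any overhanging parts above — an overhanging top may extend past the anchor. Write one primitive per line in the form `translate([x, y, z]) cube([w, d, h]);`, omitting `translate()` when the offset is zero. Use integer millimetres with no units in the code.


translate([454, 288, 429]) cube([495, 473, 40]);
translate([454, 288, 0]) cube([41, 41, 429]);
translate([908, 288, 0]) cube([41, 41, 429]);
translate([454, 720, 0]) cube([41, 41, 429]);
translate([908, 720, 0]) cube([41, 41, 429]);
translate([454, 727, 469]) cube([495, 34, 357]);


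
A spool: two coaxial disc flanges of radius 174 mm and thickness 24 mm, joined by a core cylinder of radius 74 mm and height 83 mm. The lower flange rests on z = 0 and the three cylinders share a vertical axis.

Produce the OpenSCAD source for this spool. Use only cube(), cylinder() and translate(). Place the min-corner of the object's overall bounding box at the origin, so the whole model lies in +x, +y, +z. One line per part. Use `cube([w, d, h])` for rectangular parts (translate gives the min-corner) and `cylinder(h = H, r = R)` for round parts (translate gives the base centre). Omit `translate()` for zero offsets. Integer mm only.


translate([174, 174, 0]) cylinder(h = 24, r = 174);
translate([174, 174, 24]) cylinder(h = 83, r = 74);
translate([174, 174, 107]) cylinder(h = 24, r = 174);


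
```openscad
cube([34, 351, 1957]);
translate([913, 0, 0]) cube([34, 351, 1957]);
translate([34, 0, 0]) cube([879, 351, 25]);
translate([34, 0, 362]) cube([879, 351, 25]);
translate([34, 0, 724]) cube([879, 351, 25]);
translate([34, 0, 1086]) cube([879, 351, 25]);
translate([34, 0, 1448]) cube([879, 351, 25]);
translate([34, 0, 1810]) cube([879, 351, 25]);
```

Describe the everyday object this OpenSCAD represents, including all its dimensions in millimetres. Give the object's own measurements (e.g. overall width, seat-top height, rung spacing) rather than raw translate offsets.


An open bookshelf. Two side panels, each 34 mm thick, 351 mm deep and 1957 mm tall, stand 947 mm apart (outside-to-outside). Between them sit 6 shelves, each 25 mm thick and 351 mm deep, spanning the full gap between the sides. The bottom shelf rests on the floor (its underside at z = 0) and the clear gap between one shelf's top and the next shelf's underside is 337 mm.


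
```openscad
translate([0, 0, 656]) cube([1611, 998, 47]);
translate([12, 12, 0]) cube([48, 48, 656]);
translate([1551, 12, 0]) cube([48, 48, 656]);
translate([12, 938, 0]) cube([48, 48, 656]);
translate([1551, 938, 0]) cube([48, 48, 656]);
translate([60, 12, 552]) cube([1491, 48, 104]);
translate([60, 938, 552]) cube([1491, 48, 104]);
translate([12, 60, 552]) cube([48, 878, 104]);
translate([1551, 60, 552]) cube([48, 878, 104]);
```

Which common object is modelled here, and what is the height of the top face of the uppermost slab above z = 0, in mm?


A table. The table height is 703 mm.

A 1611×998×47 slab sits at z = 656 on four 48 mm square posts — a table. The top surface is at 656 + 47 = 703 mm.


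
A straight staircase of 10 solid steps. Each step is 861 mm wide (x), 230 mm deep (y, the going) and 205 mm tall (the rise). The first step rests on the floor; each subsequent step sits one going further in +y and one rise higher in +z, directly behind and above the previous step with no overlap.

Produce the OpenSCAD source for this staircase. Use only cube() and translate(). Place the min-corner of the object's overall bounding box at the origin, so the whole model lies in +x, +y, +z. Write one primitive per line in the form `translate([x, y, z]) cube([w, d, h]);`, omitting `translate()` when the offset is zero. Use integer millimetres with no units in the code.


cube([861, 230, 205]);
translate([0, 230, 205]) cube([861, 230, 205]);
translate([0, 460, 410]) cube([861, 230, 205]);
translate([0, 690, 615]) cube([861, 230, 205]);
translate([0, 920, 820]) cube([861, 230, 205]);
translate([0, 1150, 1025]) cube([861, 230, 205]);
translate([0, 1380, 1230]) cube([861, 230, 205]);
translate([0, 1610, 1435]) cube([861, 230, 205]);
translate([0, 1840, 1640]) cube([861, 230, 205]);
translate([0, 2070, 1845]) cube([861, 230, 205]);


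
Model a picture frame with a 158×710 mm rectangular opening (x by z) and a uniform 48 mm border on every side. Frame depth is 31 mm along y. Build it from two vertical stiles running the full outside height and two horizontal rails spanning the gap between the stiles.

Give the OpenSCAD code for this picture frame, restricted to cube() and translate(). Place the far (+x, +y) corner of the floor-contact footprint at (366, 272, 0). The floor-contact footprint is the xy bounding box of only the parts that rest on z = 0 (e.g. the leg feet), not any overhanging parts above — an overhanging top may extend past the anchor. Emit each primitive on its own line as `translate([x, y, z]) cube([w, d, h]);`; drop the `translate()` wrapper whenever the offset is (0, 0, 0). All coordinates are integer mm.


translate([112, 241, 0]) cube([48, 31, 806]);
translate([318, 241, 0]) cube([48, 31, 806]);
translate([160, 241, 0]) cube([158, 31, 48]);
translate([160, 241, 758]) cube([158, 31, 48]);


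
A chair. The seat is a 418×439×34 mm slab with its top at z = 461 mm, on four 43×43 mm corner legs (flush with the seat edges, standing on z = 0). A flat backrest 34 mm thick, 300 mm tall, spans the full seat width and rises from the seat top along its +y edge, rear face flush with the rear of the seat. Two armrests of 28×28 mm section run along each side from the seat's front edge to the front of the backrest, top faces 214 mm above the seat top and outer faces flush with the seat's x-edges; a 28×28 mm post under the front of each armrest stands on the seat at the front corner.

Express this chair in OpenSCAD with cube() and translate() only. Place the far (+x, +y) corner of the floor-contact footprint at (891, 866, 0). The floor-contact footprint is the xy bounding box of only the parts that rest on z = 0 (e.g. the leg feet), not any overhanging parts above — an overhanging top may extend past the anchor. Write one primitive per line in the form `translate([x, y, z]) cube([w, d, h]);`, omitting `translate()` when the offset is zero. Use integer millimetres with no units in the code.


// leg_h = 461 - 34 = 427
// arm post h = 214 - 28 = 186
translate([473, 427, 427]) cube([418, 439, 34]);
translate([473, 427, 0]) cube([43, 43, 427]);
translate([848, 427, 0]) cube([43, 43, 427]);
translate([473, 823, 0]) cube([43, 43, 427]);
translate([848, 823, 0]) cube([43, 43, 427]);
translate([473, 832, 461]) cube([418, 34, 300]);
translate([473, 427, 647]) cube([28, 405, 28]);
translate([863, 427, 647]) cube([28, 405, 28]);
translate([473, 427, 461]) cube([28, 28, 186]);
translate([863, 427, 461]) cube([28, 28, 186]);
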